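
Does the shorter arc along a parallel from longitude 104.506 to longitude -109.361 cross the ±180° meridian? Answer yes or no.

Yes

Naïve |-109.361 − 104.506| = 213.867° > 180°, so the shorter arc goes the other way round — across 180°.
Signed shortest Δλ = ((-109.361 − 104.506 + 180) mod 360) − 180 = 146.133°.
Going east by 146.133° from +104.506° passes through 180° before reaching -109.361°.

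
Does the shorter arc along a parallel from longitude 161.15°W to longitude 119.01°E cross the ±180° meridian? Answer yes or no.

Yes

Naïve |119.01 − -161.15| = 280.16° > 180°, so the shorter arc goes the other way round — across 180°.
Signed shortest Δλ = ((119.01 − -161.15 + 180) mod 360) − 180 = -79.84°.
Going west by 79.84° from -161.15° passes through 180° before reaching +119.01°.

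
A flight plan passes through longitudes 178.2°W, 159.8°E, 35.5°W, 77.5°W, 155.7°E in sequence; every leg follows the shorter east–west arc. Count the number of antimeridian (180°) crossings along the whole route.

3

Leg 1: -178.2° → +159.8°, shortest Δλ = -22.0° (west) — crosses 180°.
Leg 2: +159.8° → -35.5°, shortest Δλ = 164.7° (east) — crosses 180°.
Leg 3: -35.5° → -77.5°, shortest Δλ = -42.0° (west) — does not cross 180°.
Leg 4: -77.5° → +155.7°, shortest Δλ = -126.8° (west) — crosses 180°.
Total crossings: 3.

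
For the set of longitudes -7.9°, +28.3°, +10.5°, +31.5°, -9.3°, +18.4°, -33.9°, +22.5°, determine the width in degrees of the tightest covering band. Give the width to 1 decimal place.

65.4°

Sort the longitudes: -33.9°, -9.3°, -7.9°, +10.5°, +18.4°, +22.5°, +28.3°, +31.5°.
Eastward gaps between consecutive values (wrapping around): 24.6°, 1.4°, 18.4°, 7.9°, 4.1°, 5.8°, 3.2°, 294.6°.
Largest gap = 294.6° ⇒ minimal covering band is its complement: 360° − 294.6° = 65.4°.
Band runs from -33.9° eastward to +31.5°.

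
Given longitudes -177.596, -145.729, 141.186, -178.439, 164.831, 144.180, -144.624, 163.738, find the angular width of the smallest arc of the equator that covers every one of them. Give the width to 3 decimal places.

74.190°

Sort the longitudes: -178.439°, -177.596°, -145.729°, -144.624°, +141.186°, +144.180°, +163.738°, +164.831°.
Eastward gaps between consecutive values (wrapping around): 0.843°, 31.867°, 1.105°, 285.810°, 2.994°, 19.558°, 1.093°, 16.730°.
Largest gap = 285.810° ⇒ minimal covering band is its complement: 360° − 285.810° = 74.190°.
Band runs from +141.186° eastward to -144.624°, crossing the antimeridian.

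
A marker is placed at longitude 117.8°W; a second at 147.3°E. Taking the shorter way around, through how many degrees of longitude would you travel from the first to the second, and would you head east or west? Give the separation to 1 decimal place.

94.9° west

Raw difference: 147.3 − -117.8 = 265.1°.
Normalise into (−180°, 180°]: 265.1° − 360° = -94.9°.
Negative ⇒ the second point lies to the west; separation 94.9°.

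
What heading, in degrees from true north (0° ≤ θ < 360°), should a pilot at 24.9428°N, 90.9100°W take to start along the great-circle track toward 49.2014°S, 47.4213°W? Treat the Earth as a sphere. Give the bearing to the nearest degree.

153°

Δλ = -47.4213 − -90.9100 = 43.4887°.
θ = atan2( sin Δλ · cos φ₂ , cos φ₁ · sin φ₂ − sin φ₁ · cos φ₂ · cos Δλ )
  = atan2(0.44968, -0.88632) = 153.099° → normalised to [0°, 360°): 153.099°.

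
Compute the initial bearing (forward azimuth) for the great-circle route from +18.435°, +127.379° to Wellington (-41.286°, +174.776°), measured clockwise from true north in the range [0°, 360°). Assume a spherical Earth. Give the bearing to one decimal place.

144.9°

Δλ = 174.776 − 127.379 = 47.397°.
θ = atan2( sin Δλ · cos φ₂ , cos φ₁ · sin φ₂ − sin φ₁ · cos φ₂ · cos Δλ )
  = atan2(0.55310, -0.78681) = 144.894° → normalised to [0°, 360°): 144.894°.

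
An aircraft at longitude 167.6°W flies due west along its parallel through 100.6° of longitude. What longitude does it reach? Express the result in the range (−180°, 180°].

Start at -167.6°; shift −100.6° → -268.2°.
-268.2° lies outside (−180°, 180°]; add 360° → +91.8°.

91.8°E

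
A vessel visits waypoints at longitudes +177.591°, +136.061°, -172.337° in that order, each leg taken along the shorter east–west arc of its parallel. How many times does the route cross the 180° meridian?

1

Leg 1: +177.591° → +136.061°, shortest Δλ = -41.53° (west) — does not cross 180°.
Leg 2: +136.061° → -172.337°, shortest Δλ = 51.602° (east) — crosses 180°.
Total crossings: 1.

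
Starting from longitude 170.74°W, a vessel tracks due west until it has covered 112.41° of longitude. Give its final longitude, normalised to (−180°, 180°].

76.85°E

Start at -170.74°; shift −112.41° → -283.15°.
-283.15° lies outside (−180°, 180°]; add 360° → +76.85°.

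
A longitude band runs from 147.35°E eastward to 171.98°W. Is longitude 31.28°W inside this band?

No

Band width going east from +147.35° to -171.98°: ((-171.98 − 147.35) mod 360) = 40.67°.
Offset of -31.28° east of the west edge: ((-31.28 − 147.35) mod 360) = 181.37°.
181.37° > 40.67° ⇒ outside.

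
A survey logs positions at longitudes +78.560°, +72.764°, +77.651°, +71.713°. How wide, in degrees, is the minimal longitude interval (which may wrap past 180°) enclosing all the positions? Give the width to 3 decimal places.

Sort the longitudes: +71.713°, +72.764°, +77.651°, +78.560°.
Eastward gaps between consecutive values (wrapping around): 1.051°, 4.887°, 0.909°, 353.153°.
Largest gap = 353.153° ⇒ minimal covering band is its complement: 360° − 353.153° = 6.847°.
Band runs from +71.713° eastward to +78.560°.

6.847°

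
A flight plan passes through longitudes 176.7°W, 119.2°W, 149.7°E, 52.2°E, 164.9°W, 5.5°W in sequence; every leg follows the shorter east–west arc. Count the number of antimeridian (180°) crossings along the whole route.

2

Leg 1: -176.7° → -119.2°, shortest Δλ = 57.5° (east) — does not cross 180°.
Leg 2: -119.2° → +149.7°, shortest Δλ = -91.1° (west) — crosses 180°.
Leg 3: +149.7° → +52.2°, shortest Δλ = -97.5° (west) — does not cross 180°.
Leg 4: +52.2° → -164.9°, shortest Δλ = 142.9° (east) — crosses 180°.
Leg 5: -164.9° → -5.5°, shortest Δλ = 159.4° (east) — does not cross 180°.
Total crossings: 2.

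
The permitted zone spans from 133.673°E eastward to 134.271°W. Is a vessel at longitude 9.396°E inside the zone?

No

Band width going east from +133.673° to -134.271°: ((-134.271 − 133.673) mod 360) = 92.056°.
Offset of +9.396° east of the west edge: ((9.396 − 133.673) mod 360) = 235.723°.
235.723° > 92.056° ⇒ outside.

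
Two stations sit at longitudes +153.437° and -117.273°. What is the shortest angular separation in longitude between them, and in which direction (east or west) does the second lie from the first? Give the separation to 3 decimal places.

89.290° east

Raw difference: -117.273 − 153.437 = -270.71°.
Normalise into (−180°, 180°]: -270.71° + 360° = 89.29°.
Positive ⇒ the second point lies to the east; separation 89.290°.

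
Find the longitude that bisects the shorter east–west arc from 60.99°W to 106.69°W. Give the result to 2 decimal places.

Signed shortest Δλ from -60.99° to -106.69° is -45.70°.
Midpoint longitude = -60.99° + (-45.70°)/2 = -60.99° − 22.85° = -83.84°.

83.84°W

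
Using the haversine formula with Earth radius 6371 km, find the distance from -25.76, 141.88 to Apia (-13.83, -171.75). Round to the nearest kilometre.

Δλ = -171.75 − 141.88 = -313.63°; wrapped into (−180°, 180°]: 46.37°.
Δφ = -13.83 − -25.76 = 11.93°.
a = sin²(Δφ/2) + cos φ₁ · cos φ₂ · sin²(Δλ/2) = 0.146350.
c = 2·atan2(√a, √(1−a)) = 0.78512 rad → d = 6371·c ≈ 5002.02 km.

5002 km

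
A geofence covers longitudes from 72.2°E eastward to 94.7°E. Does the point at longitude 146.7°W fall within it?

Band width going east from +72.2° to +94.7°: ((94.7 − 72.2) mod 360) = 22.5°.
Offset of -146.7° east of the west edge: ((-146.7 − 72.2) mod 360) = 141.1°.
141.1° > 22.5° ⇒ outside.

No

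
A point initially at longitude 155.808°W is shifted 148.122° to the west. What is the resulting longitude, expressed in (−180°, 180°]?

56.070°E

Start at -155.808°; shift −148.122° → -303.930°.
-303.930° lies outside (−180°, 180°]; add 360° → +56.070°.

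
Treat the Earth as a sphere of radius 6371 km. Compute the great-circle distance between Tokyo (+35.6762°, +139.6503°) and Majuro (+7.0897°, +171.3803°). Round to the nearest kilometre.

4531 km

Δλ = 171.3803 − 139.6503 = 31.7300°.
Δφ = 7.0897 − 35.6762 = -28.5865°.
a = sin²(Δφ/2) + cos φ₁ · cos φ₂ · sin²(Δλ/2) = 0.121195.
c = 2·atan2(√a, √(1−a)) = 0.71115 rad → d = 6371·c ≈ 4530.75 km.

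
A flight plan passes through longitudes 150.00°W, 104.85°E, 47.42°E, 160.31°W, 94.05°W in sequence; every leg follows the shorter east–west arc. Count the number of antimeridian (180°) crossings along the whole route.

Leg 1: -150.00° → +104.85°, shortest Δλ = -105.15° (west) — crosses 180°.
Leg 2: +104.85° → +47.42°, shortest Δλ = -57.43° (west) — does not cross 180°.
Leg 3: +47.42° → -160.31°, shortest Δλ = 152.27° (east) — crosses 180°.
Leg 4: -160.31° → -94.05°, shortest Δλ = 66.26° (east) — does not cross 180°.
Total crossings: 2.

2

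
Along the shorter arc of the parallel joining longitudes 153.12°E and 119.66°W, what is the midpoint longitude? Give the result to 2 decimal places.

163.27°W

Signed shortest Δλ from +153.12° to -119.66° is +87.22°.
Midpoint longitude = +153.12° + (+87.22°)/2 = +153.12° + 43.61° = +196.73°.
Normalise into (−180°, 180°]: -163.27°.
(The naïve average (+153.12 + -119.66)/2 = 16.73° is on the wrong side of the globe.)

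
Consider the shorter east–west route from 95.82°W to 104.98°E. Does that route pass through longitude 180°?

Yes

Naïve |104.98 − -95.82| = 200.8° > 180°, so the shorter arc goes the other way round — across 180°.
Signed shortest Δλ = ((104.98 − -95.82 + 180) mod 360) − 180 = -159.2°.
Going west by 159.2° from -95.82° passes through 180° before reaching +104.98°.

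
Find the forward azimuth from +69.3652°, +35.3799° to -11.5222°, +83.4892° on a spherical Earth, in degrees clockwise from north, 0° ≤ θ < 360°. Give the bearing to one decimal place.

Δλ = 83.4892 − 35.3799 = 48.1093°.
θ = atan2( sin Δλ · cos φ₂ , cos φ₁ · sin φ₂ − sin φ₁ · cos φ₂ · cos Δλ )
  = atan2(0.72942, -0.68268) = 133.104° → normalised to [0°, 360°): 133.104°.

133.1°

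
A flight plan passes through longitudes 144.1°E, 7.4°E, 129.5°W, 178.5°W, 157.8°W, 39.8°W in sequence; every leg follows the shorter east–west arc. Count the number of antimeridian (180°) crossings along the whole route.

0

Leg 1: +144.1° → +7.4°, shortest Δλ = -136.7° (west) — does not cross 180°.
Leg 2: +7.4° → -129.5°, shortest Δλ = -136.9° (west) — does not cross 180°.
Leg 3: -129.5° → -178.5°, shortest Δλ = -49.0° (west) — does not cross 180°.
Leg 4: -178.5° → -157.8°, shortest Δλ = 20.7° (east) — does not cross 180°.
Leg 5: -157.8° → -39.8°, shortest Δλ = 118.0° (east) — does not cross 180°.
Total crossings: 0.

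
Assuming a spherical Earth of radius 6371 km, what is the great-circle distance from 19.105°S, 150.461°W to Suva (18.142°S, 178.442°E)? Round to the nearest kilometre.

3274 km

Δλ = 178.442 − -150.461 = 328.903°; wrapped into (−180°, 180°]: -31.097°.
Δφ = -18.142 − -19.105 = 0.963°.
a = sin²(Δφ/2) + cos φ₁ · cos φ₂ · sin²(Δλ/2) = 0.064591.
c = 2·atan2(√a, √(1−a)) = 0.51393 rad → d = 6371·c ≈ 3274.26 km.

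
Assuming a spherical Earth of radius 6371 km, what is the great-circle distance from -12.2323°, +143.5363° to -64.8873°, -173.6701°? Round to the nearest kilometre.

Δλ = -173.6701 − 143.5363 = -317.2064°; wrapped into (−180°, 180°]: 42.7936°.
Δφ = -64.8873 − -12.2323 = -52.6550°.
a = sin²(Δφ/2) + cos φ₁ · cos φ₂ · sin²(Δλ/2) = 0.251898.
c = 2·atan2(√a, √(1−a)) = 1.05157 rad → d = 6371·c ≈ 6699.58 km.

6700 km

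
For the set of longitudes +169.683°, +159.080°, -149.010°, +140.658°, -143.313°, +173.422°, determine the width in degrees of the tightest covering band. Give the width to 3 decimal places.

76.029°

Sort the longitudes: -149.010°, -143.313°, +140.658°, +159.080°, +169.683°, +173.422°.
Eastward gaps between consecutive values (wrapping around): 5.697°, 283.971°, 18.422°, 10.603°, 3.739°, 37.568°.
Largest gap = 283.971° ⇒ minimal covering band is its complement: 360° − 283.971° = 76.029°.
Band runs from +140.658° eastward to -143.313°, crossing the antimeridian.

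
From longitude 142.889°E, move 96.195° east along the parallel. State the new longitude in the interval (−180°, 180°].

120.916°W

Start at +142.889°; shift +96.195° → +239.084°.
+239.084° lies outside (−180°, 180°]; subtract 360° → -120.916°.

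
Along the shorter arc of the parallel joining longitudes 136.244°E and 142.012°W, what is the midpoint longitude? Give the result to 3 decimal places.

Signed shortest Δλ from +136.244° to -142.012° is +81.744°.
Midpoint longitude = +136.244° + (+81.744°)/2 = +136.244° + 40.872° = +177.116°.
(The naïve average (+136.244 + -142.012)/2 = -2.884° is on the wrong side of the globe.)

177.116°E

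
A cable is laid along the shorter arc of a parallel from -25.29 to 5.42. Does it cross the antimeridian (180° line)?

No

Signed shortest Δλ = ((5.42 − -25.29 + 180) mod 360) − 180 = 30.71°.
Going east by 30.71° from -25.29° reaches +5.42° without touching 180°.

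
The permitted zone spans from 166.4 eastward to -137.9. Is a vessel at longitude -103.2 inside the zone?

No

Band width going east from +166.4° to -137.9°: ((-137.9 − 166.4) mod 360) = 55.7°.
Offset of -103.2° east of the west edge: ((-103.2 − 166.4) mod 360) = 90.4°.
90.4° > 55.7° ⇒ outside.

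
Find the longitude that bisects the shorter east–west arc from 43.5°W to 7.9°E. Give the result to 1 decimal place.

Signed shortest Δλ from -43.5° to +7.9° is +51.4°.
Midpoint longitude = -43.5° + (+51.4°)/2 = -43.5° + 25.7° = -17.8°.

17.8°W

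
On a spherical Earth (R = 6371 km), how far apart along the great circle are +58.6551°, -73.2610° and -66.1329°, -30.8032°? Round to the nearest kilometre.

Δλ = -30.8032 − -73.2610 = 42.4578°.
Δφ = -66.1329 − 58.6551 = -124.7880°.
a = sin²(Δφ/2) + cos φ₁ · cos φ₂ · sin²(Δλ/2) = 0.812867.
c = 2·atan2(√a, √(1−a)) = 2.24687 rad → d = 6371·c ≈ 14314.80 km.

14315 km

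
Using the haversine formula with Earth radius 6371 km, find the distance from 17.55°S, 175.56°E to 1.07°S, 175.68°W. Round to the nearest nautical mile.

1116 nmi

Δλ = -175.68 − 175.56 = -351.24°; wrapped into (−180°, 180°]: 8.76°.
Δφ = -1.07 − -17.55 = 16.48°.
a = sin²(Δφ/2) + cos φ₁ · cos φ₂ · sin²(Δλ/2) = 0.026101.
c = 2·atan2(√a, √(1−a)) = 0.32454 rad → d = 6371·c ≈ 2067.62 km ≈ 1116.43 nmi.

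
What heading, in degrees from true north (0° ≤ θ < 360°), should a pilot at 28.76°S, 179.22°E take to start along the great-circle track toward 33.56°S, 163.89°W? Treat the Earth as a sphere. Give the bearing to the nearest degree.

113°

Δλ = -163.89 − 179.22 = -343.11°; wrapped into (−180°, 180°]: 16.89°.
θ = atan2( sin Δλ · cos φ₂ , cos φ₁ · sin φ₂ − sin φ₁ · cos φ₂ · cos Δλ )
  = atan2(0.24211, -0.10097) = 112.639° → normalised to [0°, 360°): 112.639°.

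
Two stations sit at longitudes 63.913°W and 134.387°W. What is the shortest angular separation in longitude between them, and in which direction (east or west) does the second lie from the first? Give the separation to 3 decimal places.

70.474° west

Raw difference: -134.387 − -63.913 = -70.474°.
Normalise into (−180°, 180°]: -70.474° stays -70.474°.
Negative ⇒ the second point lies to the west; separation 70.474°.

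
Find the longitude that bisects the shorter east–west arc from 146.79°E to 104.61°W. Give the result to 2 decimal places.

158.91°W

Signed shortest Δλ from +146.79° to -104.61° is +108.60°.
Midpoint longitude = +146.79° + (+108.60°)/2 = +146.79° + 54.30° = +201.09°.
Normalise into (−180°, 180°]: -158.91°.
(The naïve average (+146.79 + -104.61)/2 = 21.09° is on the wrong side of the globe.)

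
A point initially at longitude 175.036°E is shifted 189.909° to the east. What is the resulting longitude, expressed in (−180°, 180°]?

4.945°E

Start at +175.036°; shift +189.909° → +364.945°.
+364.945° lies outside (−180°, 180°]; subtract 360° → +4.945°.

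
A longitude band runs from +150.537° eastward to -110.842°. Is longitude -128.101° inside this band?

Band width going east from +150.537° to -110.842°: ((-110.842 − 150.537) mod 360) = 98.621°.
Offset of -128.101° east of the west edge: ((-128.101 − 150.537) mod 360) = 81.362°.
81.362° ≤ 98.621° ⇒ inside.

Yes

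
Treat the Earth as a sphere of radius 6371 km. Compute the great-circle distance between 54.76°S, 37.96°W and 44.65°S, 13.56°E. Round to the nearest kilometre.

3776 km

Δλ = 13.56 − -37.96 = 51.52°.
Δφ = -44.65 − -54.76 = 10.11°.
a = sin²(Δφ/2) + cos φ₁ · cos φ₂ · sin²(Δλ/2) = 0.085296.
c = 2·atan2(√a, √(1−a)) = 0.59275 rad → d = 6371·c ≈ 3776.41 km.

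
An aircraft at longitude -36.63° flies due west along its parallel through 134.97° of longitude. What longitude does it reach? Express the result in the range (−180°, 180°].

-171.60°

Start at -36.63°; shift −134.97° → -171.60°.
-171.60° already lies in (−180°, 180°].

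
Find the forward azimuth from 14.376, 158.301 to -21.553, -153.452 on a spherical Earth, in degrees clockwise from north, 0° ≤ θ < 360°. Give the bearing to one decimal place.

Δλ = -153.452 − 158.301 = -311.753°; wrapped into (−180°, 180°]: 48.247°.
θ = atan2( sin Δλ · cos φ₂ , cos φ₁ · sin φ₂ − sin φ₁ · cos φ₂ · cos Δλ )
  = atan2(0.69386, -0.50964) = 126.297° → normalised to [0°, 360°): 126.297°.

126.3°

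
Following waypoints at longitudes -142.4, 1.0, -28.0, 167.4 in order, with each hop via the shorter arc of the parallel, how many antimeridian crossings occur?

Leg 1: -142.4° → +1.0°, shortest Δλ = 143.4° (east) — does not cross 180°.
Leg 2: +1.0° → -28.0°, shortest Δλ = -29.0° (west) — does not cross 180°.
Leg 3: -28.0° → +167.4°, shortest Δλ = -164.6° (west) — crosses 180°.
Total crossings: 1.

1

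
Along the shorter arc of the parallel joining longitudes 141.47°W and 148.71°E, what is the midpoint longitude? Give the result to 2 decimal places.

176.38°W

Signed shortest Δλ from -141.47° to +148.71° is -69.82°.
Midpoint longitude = -141.47° + (-69.82°)/2 = -141.47° − 34.91° = -176.38°.
(The naïve average (-141.47 + +148.71)/2 = 3.62° is on the wrong side of the globe.)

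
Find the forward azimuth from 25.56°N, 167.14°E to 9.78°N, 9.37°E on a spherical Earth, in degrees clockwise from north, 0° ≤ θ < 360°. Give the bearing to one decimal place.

325.7°

Δλ = 9.37 − 167.14 = -157.77°.
θ = atan2( sin Δλ · cos φ₂ , cos φ₁ · sin φ₂ − sin φ₁ · cos φ₂ · cos Δλ )
  = atan2(-0.37283, 0.54682) = -34.286° → normalised to [0°, 360°): 325.714°.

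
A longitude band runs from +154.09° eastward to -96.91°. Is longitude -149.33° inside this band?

Band width going east from +154.09° to -96.91°: ((-96.91 − 154.09) mod 360) = 109.00°.
Offset of -149.33° east of the west edge: ((-149.33 − 154.09) mod 360) = 56.58°.
56.58° ≤ 109.00° ⇒ inside.

Yes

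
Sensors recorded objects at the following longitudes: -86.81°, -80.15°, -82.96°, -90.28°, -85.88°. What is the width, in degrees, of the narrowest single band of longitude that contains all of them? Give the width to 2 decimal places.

Sort the longitudes: -90.28°, -86.81°, -85.88°, -82.96°, -80.15°.
Eastward gaps between consecutive values (wrapping around): 3.47°, 0.93°, 2.92°, 2.81°, 349.87°.
Largest gap = 349.87° ⇒ minimal covering band is its complement: 360° − 349.87° = 10.13°.
Band runs from -90.28° eastward to -80.15°.

10.13°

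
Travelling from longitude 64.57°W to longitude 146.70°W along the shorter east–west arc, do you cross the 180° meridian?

Signed shortest Δλ = ((-146.70 − -64.57 + 180) mod 360) − 180 = -82.13°.
Going west by 82.13° from -64.57° reaches -146.70° without touching 180°.

No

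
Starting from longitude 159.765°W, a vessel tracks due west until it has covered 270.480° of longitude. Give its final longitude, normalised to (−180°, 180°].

Start at -159.765°; shift −270.480° → -430.245°.
-430.245° lies outside (−180°, 180°]; add 360° → -70.245°.

70.245°W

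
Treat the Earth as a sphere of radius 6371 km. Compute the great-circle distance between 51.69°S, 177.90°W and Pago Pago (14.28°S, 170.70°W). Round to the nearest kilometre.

Δλ = -170.70 − -177.90 = 7.20°.
Δφ = -14.28 − -51.69 = 37.41°.
a = sin²(Δφ/2) + cos φ₁ · cos φ₂ · sin²(Δλ/2) = 0.105214.
c = 2·atan2(√a, √(1−a)) = 0.66069 rad → d = 6371·c ≈ 4209.23 km.

4209 km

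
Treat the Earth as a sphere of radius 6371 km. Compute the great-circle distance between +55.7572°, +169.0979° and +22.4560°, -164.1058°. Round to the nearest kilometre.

4308 km

Δλ = -164.1058 − 169.0979 = -333.2037°; wrapped into (−180°, 180°]: 26.7963°.
Δφ = 22.4560 − 55.7572 = -33.3012°.
a = sin²(Δφ/2) + cos φ₁ · cos φ₂ · sin²(Δλ/2) = 0.110024.
c = 2·atan2(√a, √(1−a)) = 0.67621 rad → d = 6371·c ≈ 4308.12 km.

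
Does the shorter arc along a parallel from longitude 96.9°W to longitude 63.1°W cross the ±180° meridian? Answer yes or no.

Signed shortest Δλ = ((-63.1 − -96.9 + 180) mod 360) − 180 = 33.8°.
Going east by 33.8° from -96.9° reaches -63.1° without touching 180°.

No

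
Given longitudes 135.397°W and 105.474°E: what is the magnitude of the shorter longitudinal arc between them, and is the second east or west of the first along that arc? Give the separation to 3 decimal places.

Raw difference: 105.474 − -135.397 = 240.871°.
Normalise into (−180°, 180°]: 240.871° − 360° = -119.129°.
Negative ⇒ the second point lies to the west; separation 119.129°.

119.129° west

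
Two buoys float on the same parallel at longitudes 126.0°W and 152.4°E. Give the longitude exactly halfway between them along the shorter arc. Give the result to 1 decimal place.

166.8°W

Signed shortest Δλ from -126.0° to +152.4° is -81.6°.
Midpoint longitude = -126.0° + (-81.6°)/2 = -126.0° − 40.8° = -166.8°.
(The naïve average (-126.0 + +152.4)/2 = 13.2° is on the wrong side of the globe.)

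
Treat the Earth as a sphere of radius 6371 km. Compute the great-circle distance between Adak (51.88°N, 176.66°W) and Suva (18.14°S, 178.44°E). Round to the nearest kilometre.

7800 km

Δλ = 178.44 − -176.66 = 355.10°; wrapped into (−180°, 180°]: -4.90°.
Δφ = -18.14 − 51.88 = -70.02°.
a = sin²(Δφ/2) + cos φ₁ · cos φ₂ · sin²(Δλ/2) = 0.330226.
c = 2·atan2(√a, √(1−a)) = 1.22436 rad → d = 6371·c ≈ 7800.40 km.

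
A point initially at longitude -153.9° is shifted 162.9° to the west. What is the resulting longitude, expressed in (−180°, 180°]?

Start at -153.9°; shift −162.9° → -316.8°.
-316.8° lies outside (−180°, 180°]; add 360° → +43.2°.

+43.2°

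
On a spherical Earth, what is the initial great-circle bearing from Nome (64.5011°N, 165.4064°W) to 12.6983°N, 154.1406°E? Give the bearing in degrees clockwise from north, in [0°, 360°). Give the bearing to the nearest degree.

Δλ = 154.1406 − -165.4064 = 319.5470°; wrapped into (−180°, 180°]: -40.4530°.
θ = atan2( sin Δλ · cos φ₂ , cos φ₁ · sin φ₂ − sin φ₁ · cos φ₂ · cos Δλ )
  = atan2(-0.63295, -0.57539) = -132.273° → normalised to [0°, 360°): 227.727°.

228°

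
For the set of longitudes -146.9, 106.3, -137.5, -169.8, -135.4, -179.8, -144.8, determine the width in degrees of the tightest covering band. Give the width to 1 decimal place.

118.3°

Sort the longitudes: -179.8°, -169.8°, -146.9°, -144.8°, -137.5°, -135.4°, +106.3°.
Eastward gaps between consecutive values (wrapping around): 10.0°, 22.9°, 2.1°, 7.3°, 2.1°, 241.7°, 73.9°.
Largest gap = 241.7° ⇒ minimal covering band is its complement: 360° − 241.7° = 118.3°.
Band runs from +106.3° eastward to -135.4°, crossing the antimeridian.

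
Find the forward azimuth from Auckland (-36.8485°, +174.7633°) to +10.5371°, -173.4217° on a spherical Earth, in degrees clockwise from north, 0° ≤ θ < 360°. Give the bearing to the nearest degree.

Δλ = -173.4217 − 174.7633 = -348.1850°; wrapped into (−180°, 180°]: 11.8150°.
θ = atan2( sin Δλ · cos φ₂ , cos φ₁ · sin φ₂ − sin φ₁ · cos φ₂ · cos Δλ )
  = atan2(0.20130, 0.72344) = 15.549° → normalised to [0°, 360°): 15.549°.

16°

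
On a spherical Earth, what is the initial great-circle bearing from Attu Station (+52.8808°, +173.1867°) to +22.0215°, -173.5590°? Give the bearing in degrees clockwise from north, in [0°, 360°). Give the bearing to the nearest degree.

157°

Δλ = -173.5590 − 173.1867 = -346.7457°; wrapped into (−180°, 180°]: 13.2543°.
θ = atan2( sin Δλ · cos φ₂ , cos φ₁ · sin φ₂ − sin φ₁ · cos φ₂ · cos Δλ )
  = atan2(0.21255, -0.49324) = 156.688° → normalised to [0°, 360°): 156.688°.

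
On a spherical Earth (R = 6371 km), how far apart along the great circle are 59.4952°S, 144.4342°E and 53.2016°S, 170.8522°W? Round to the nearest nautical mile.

1504 nmi

Δλ = -170.8522 − 144.4342 = -315.2864°; wrapped into (−180°, 180°]: 44.7136°.
Δφ = -53.2016 − -59.4952 = 6.2936°.
a = sin²(Δφ/2) + cos φ₁ · cos φ₂ · sin²(Δλ/2) = 0.047006.
c = 2·atan2(√a, √(1−a)) = 0.43709 rad → d = 6371·c ≈ 2784.69 km ≈ 1503.61 nmi.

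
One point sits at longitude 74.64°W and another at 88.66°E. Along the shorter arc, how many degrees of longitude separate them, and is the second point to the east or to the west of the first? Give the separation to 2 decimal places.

Raw difference: 88.66 − -74.64 = 163.3°.
Normalise into (−180°, 180°]: 163.3° stays 163.3°.
Positive ⇒ the second point lies to the east; separation 163.30°.

163.30° east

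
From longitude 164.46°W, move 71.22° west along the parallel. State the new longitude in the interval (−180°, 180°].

Start at -164.46°; shift −71.22° → -235.68°.
-235.68° lies outside (−180°, 180°]; add 360° → +124.32°.

124.32°E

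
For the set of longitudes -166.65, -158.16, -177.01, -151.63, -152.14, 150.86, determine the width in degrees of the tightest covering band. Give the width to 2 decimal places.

Sort the longitudes: -177.01°, -166.65°, -158.16°, -152.14°, -151.63°, +150.86°.
Eastward gaps between consecutive values (wrapping around): 10.36°, 8.49°, 6.02°, 0.51°, 302.49°, 32.13°.
Largest gap = 302.49° ⇒ minimal covering band is its complement: 360° − 302.49° = 57.51°.
Band runs from +150.86° eastward to -151.63°, crossing the antimeridian.

57.51°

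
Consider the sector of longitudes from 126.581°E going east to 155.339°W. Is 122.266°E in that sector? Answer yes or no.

No

Band width going east from +126.581° to -155.339°: ((-155.339 − 126.581) mod 360) = 78.080°.
Offset of +122.266° east of the west edge: ((122.266 − 126.581) mod 360) = 355.685°.
355.685° > 78.080° ⇒ outside.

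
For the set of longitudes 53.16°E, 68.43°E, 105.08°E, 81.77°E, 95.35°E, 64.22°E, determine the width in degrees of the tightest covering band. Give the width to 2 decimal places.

51.92°

Sort the longitudes: +53.16°, +64.22°, +68.43°, +81.77°, +95.35°, +105.08°.
Eastward gaps between consecutive values (wrapping around): 11.06°, 4.21°, 13.34°, 13.58°, 9.73°, 308.08°.
Largest gap = 308.08° ⇒ minimal covering band is its complement: 360° − 308.08° = 51.92°.
Band runs from +53.16° eastward to +105.08°.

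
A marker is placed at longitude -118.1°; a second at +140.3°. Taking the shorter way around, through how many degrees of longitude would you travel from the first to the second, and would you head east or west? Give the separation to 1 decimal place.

101.6° west

Raw difference: 140.3 − -118.1 = 258.4°.
Normalise into (−180°, 180°]: 258.4° − 360° = -101.6°.
Negative ⇒ the second point lies to the west; separation 101.6°.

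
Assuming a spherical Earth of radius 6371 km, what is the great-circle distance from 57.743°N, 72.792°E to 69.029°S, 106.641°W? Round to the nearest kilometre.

Δλ = -106.641 − 72.792 = -179.433°.
Δφ = -69.029 − 57.743 = -126.772°.
a = sin²(Δφ/2) + cos φ₁ · cos φ₂ · sin²(Δλ/2) = 0.990327.
c = 2·atan2(√a, √(1−a)) = 2.94457 rad → d = 6371·c ≈ 18759.84 km.

18760 km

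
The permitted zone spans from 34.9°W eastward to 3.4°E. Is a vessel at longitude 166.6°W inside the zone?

Band width going east from -34.9° to +3.4°: ((3.4 − -34.9) mod 360) = 38.3°.
Offset of -166.6° east of the west edge: ((-166.6 − -34.9) mod 360) = 228.3°.
228.3° > 38.3° ⇒ outside.

No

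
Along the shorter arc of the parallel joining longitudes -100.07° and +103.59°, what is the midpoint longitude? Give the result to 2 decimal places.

-178.24°

Signed shortest Δλ from -100.07° to +103.59° is -156.34°.
Midpoint longitude = -100.07° + (-156.34°)/2 = -100.07° − 78.17° = -178.24°.
(The naïve average (-100.07 + +103.59)/2 = 1.76° is on the wrong side of the globe.)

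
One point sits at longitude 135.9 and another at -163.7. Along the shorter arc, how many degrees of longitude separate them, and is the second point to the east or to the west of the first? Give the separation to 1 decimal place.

60.4° east

Raw difference: -163.7 − 135.9 = -299.6°.
Normalise into (−180°, 180°]: -299.6° + 360° = 60.4°.
Positive ⇒ the second point lies to the east; separation 60.4°.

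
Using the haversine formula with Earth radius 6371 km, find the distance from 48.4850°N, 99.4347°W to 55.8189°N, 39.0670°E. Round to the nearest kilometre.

Δλ = 39.0670 − -99.4347 = 138.5017°.
Δφ = 55.8189 − 48.4850 = 7.3339°.
a = sin²(Δφ/2) + cos φ₁ · cos φ₂ · sin²(Δλ/2) = 0.329730.
c = 2·atan2(√a, √(1−a)) = 1.22330 rad → d = 6371·c ≈ 7793.67 km.

7794 km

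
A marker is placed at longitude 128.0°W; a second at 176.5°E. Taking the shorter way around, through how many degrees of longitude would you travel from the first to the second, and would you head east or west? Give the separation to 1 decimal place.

Raw difference: 176.5 − -128.0 = 304.5°.
Normalise into (−180°, 180°]: 304.5° − 360° = -55.5°.
Negative ⇒ the second point lies to the west; separation 55.5°.

55.5° west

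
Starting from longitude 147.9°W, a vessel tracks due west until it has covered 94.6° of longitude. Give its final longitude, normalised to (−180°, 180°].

117.5°E

Start at -147.9°; shift −94.6° → -242.5°.
-242.5° lies outside (−180°, 180°]; add 360° → +117.5°.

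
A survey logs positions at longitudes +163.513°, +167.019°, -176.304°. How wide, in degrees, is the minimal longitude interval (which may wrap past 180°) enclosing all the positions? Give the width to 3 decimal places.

Sort the longitudes: -176.304°, +163.513°, +167.019°.
Eastward gaps between consecutive values (wrapping around): 339.817°, 3.506°, 16.677°.
Largest gap = 339.817° ⇒ minimal covering band is its complement: 360° − 339.817° = 20.183°.
Band runs from +163.513° eastward to -176.304°, crossing the antimeridian.

20.183°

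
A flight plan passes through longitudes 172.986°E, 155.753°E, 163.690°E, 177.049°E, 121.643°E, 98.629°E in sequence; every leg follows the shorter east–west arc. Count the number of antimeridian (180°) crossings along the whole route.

0

Leg 1: +172.986° → +155.753°, shortest Δλ = -17.233° (west) — does not cross 180°.
Leg 2: +155.753° → +163.690°, shortest Δλ = 7.937° (east) — does not cross 180°.
Leg 3: +163.690° → +177.049°, shortest Δλ = 13.359° (east) — does not cross 180°.
Leg 4: +177.049° → +121.643°, shortest Δλ = -55.406° (west) — does not cross 180°.
Leg 5: +121.643° → +98.629°, shortest Δλ = -23.014° (west) — does not cross 180°.
Total crossings: 0.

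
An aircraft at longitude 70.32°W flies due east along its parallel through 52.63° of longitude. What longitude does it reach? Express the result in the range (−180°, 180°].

17.69°W

Start at -70.32°; shift +52.63° → -17.69°.
-17.69° already lies in (−180°, 180°].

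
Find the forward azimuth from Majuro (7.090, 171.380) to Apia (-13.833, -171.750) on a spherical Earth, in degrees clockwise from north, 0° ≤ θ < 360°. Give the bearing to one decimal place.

141.3°

Δλ = -171.750 − 171.380 = -343.130°; wrapped into (−180°, 180°]: 16.870°.
θ = atan2( sin Δλ · cos φ₂ , cos φ₁ · sin φ₂ − sin φ₁ · cos φ₂ · cos Δλ )
  = atan2(0.28178, -0.35196) = 141.318° → normalised to [0°, 360°): 141.318°.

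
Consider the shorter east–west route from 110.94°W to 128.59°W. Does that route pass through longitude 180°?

Signed shortest Δλ = ((-128.59 − -110.94 + 180) mod 360) − 180 = -17.65°.
Going west by 17.65° from -110.94° reaches -128.59° without touching 180°.

No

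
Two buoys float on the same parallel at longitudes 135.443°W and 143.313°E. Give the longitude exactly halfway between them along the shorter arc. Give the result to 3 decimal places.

Signed shortest Δλ from -135.443° to +143.313° is -81.244°.
Midpoint longitude = -135.443° + (-81.244°)/2 = -135.443° − 40.622° = -176.065°.
(The naïve average (-135.443 + +143.313)/2 = 3.935° is on the wrong side of the globe.)

176.065°W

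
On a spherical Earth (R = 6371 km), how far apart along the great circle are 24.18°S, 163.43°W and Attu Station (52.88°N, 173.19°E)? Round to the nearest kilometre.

Δλ = 173.19 − -163.43 = 336.62°; wrapped into (−180°, 180°]: -23.38°.
Δφ = 52.88 − -24.18 = 77.06°.
a = sin²(Δφ/2) + cos φ₁ · cos φ₂ · sin²(Δλ/2) = 0.410636.
c = 2·atan2(√a, √(1−a)) = 1.39110 rad → d = 6371·c ≈ 8862.72 km.

8863 km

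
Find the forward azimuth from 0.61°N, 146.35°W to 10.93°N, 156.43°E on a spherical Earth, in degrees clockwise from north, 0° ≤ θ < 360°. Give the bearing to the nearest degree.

283°

Δλ = 156.43 − -146.35 = 302.78°; wrapped into (−180°, 180°]: -57.22°.
θ = atan2( sin Δλ · cos φ₂ , cos φ₁ · sin φ₂ − sin φ₁ · cos φ₂ · cos Δλ )
  = atan2(-0.82550, 0.18394) = -77.439° → normalised to [0°, 360°): 282.561°.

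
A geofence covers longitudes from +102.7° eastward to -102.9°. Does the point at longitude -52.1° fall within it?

Band width going east from +102.7° to -102.9°: ((-102.9 − 102.7) mod 360) = 154.4°.
Offset of -52.1° east of the west edge: ((-52.1 − 102.7) mod 360) = 205.2°.
205.2° > 154.4° ⇒ outside.

No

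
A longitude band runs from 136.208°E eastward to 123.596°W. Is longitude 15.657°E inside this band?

No

Band width going east from +136.208° to -123.596°: ((-123.596 − 136.208) mod 360) = 100.196°.
Offset of +15.657° east of the west edge: ((15.657 − 136.208) mod 360) = 239.449°.
239.449° > 100.196° ⇒ outside.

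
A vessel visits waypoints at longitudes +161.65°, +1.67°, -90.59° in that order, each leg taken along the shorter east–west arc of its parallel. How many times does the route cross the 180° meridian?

Leg 1: +161.65° → +1.67°, shortest Δλ = -159.98° (west) — does not cross 180°.
Leg 2: +1.67° → -90.59°, shortest Δλ = -92.26° (west) — does not cross 180°.
Total crossings: 0.

0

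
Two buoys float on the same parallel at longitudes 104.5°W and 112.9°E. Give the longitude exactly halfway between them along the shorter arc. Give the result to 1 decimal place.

Signed shortest Δλ from -104.5° to +112.9° is -142.6°.
Midpoint longitude = -104.5° + (-142.6°)/2 = -104.5° − 71.3° = -175.8°.
(The naïve average (-104.5 + +112.9)/2 = 4.2° is on the wrong side of the globe.)

175.8°W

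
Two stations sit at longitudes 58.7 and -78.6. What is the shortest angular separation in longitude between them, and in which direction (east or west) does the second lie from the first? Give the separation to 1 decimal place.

137.3° west

Raw difference: -78.6 − 58.7 = -137.3°.
Normalise into (−180°, 180°]: -137.3° stays -137.3°.
Negative ⇒ the second point lies to the west; separation 137.3°.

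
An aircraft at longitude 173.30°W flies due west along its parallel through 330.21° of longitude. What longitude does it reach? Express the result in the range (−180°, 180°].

Start at -173.30°; shift −330.21° → -503.51°.
-503.51° lies outside (−180°, 180°]; add 360° → -143.51°.

143.51°W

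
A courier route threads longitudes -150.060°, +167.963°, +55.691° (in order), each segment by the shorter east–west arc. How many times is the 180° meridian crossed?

1

Leg 1: -150.060° → +167.963°, shortest Δλ = -41.977° (west) — crosses 180°.
Leg 2: +167.963° → +55.691°, shortest Δλ = -112.272° (west) — does not cross 180°.
Total crossings: 1.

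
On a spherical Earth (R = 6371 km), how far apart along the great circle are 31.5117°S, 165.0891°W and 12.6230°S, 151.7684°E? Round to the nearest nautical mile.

2632 nmi

Δλ = 151.7684 − -165.0891 = 316.8575°; wrapped into (−180°, 180°]: -43.1425°.
Δφ = -12.6230 − -31.5117 = 18.8887°.
a = sin²(Δφ/2) + cos φ₁ · cos φ₂ · sin²(Δλ/2) = 0.139379.
c = 2·atan2(√a, √(1−a)) = 0.76520 rad → d = 6371·c ≈ 4875.10 km ≈ 2632.35 nmi.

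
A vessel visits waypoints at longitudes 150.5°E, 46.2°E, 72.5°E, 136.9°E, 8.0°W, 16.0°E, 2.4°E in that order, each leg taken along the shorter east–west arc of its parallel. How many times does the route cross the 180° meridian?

Leg 1: +150.5° → +46.2°, shortest Δλ = -104.3° (west) — does not cross 180°.
Leg 2: +46.2° → +72.5°, shortest Δλ = 26.3° (east) — does not cross 180°.
Leg 3: +72.5° → +136.9°, shortest Δλ = 64.4° (east) — does not cross 180°.
Leg 4: +136.9° → -8.0°, shortest Δλ = -144.9° (west) — does not cross 180°.
Leg 5: -8.0° → +16.0°, shortest Δλ = 24.0° (east) — does not cross 180°.
Leg 6: +16.0° → +2.4°, shortest Δλ = -13.6° (west) — does not cross 180°.
Total crossings: 0.

0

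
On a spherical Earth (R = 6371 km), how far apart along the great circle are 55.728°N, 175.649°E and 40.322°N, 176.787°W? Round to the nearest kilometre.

Δλ = -176.787 − 175.649 = -352.436°; wrapped into (−180°, 180°]: 7.564°.
Δφ = 40.322 − 55.728 = -15.406°.
a = sin²(Δφ/2) + cos φ₁ · cos φ₂ · sin²(Δλ/2) = 0.019834.
c = 2·atan2(√a, √(1−a)) = 0.28261 rad → d = 6371·c ≈ 1800.49 km.

1800 km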